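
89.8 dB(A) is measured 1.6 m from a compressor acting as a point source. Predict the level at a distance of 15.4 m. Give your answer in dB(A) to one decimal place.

70.1 dB(A)

Spherical spreading from a point source gives a 20·log₁₀(r₂/r₁) drop.
L₂ = 89.8 − 20·log₁₀(15.4/1.6) = 89.8 − 19.668 = 70.13 dB(A).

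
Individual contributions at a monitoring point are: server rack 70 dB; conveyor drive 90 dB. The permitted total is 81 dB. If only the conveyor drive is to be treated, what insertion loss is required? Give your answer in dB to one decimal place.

9.4 dB

Fixed contribution from the other source: Σ 10^(L/10) = 10^(70/10) = 1.000e+07 (70.00 dB).
The limit corresponds to 10^(81/10) = 1.259e+08; subtracting the fixed part leaves 1.159e+08 for the conveyor drive, i.e. 80.64 dB.
Required insertion loss = 90 − 80.64 = 9.36 dB.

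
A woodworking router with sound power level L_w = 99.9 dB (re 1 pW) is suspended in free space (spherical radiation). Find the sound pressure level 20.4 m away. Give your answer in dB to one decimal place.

The power spreads over a sphere of area 4π·r², so L_p = L_w − 10·log₁₀(4π·r²).
4π·r² = 5230 m², 10·log₁₀ of that is 37.185 dB.
L_p = 99.9 − 37.185 = 62.72 dB.

62.7 dB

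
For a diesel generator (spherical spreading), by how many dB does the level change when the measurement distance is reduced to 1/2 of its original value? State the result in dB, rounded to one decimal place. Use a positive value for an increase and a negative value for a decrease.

+6.0 dB

A point source loses 6 dB per doubling of distance; generally ΔL = −20·log₁₀(r₂/r₁).
ΔL = −20·log₁₀(0.5) = +6.02 dB.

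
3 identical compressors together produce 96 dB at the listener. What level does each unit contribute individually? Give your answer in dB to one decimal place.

91.2 dB

Dividing the total intensity by 3 lowers the level by 10·log₁₀ 3 = 4.771 dB: L₁ = 96 − 4.771.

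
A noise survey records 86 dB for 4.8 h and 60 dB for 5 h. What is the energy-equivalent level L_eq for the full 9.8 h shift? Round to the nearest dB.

L_eq = 10·log₁₀[(1/T)·Σ tᵢ·10^(Lᵢ/10)] with T = 9.8 h.
Σ tᵢ·10^(Lᵢ/10) = 4.8·10^(86/10) + 5·10^(60/10) = 1.916e+09.
L_eq = 10·log₁₀(1.916e+09/9.8) = 82.91 dB.

83 dB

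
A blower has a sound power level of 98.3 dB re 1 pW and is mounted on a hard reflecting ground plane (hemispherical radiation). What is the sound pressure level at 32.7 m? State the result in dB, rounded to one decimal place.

L_p = L_w − 10·log₁₀(2π·r²) with r = 32.7 m.
2π·r² = 6719 m², 10·log₁₀ of that is 38.273 dB.
L_p = 98.3 − 38.273 = 60.03 dB.

60.0 dB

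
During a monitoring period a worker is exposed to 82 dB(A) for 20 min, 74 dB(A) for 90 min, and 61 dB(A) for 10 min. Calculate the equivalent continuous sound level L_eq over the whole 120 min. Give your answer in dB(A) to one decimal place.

76.6 dB(A)

The energy average is taken in the linear domain: L_eq = 10·log₁₀[(Σ tᵢ·10^(Lᵢ/10))/T], T = 120 min.
Σ tᵢ·10^(Lᵢ/10) = 20·10^(82/10) + 90·10^(74/10) + 10·10^(61/10) = 5.443e+09.
L_eq = 10·log₁₀(5.443e+09/120) = 76.57 dB(A).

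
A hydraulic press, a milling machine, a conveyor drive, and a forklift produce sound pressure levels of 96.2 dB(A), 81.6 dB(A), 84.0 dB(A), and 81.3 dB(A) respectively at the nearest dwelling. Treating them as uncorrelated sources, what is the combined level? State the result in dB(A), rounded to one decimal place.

96.7 dB(A)

For uncorrelated sources the intensities add, so convert each level to linear form, sum, and take 10·log₁₀ of the total.
Σ 10^(L/10) = 10^(96.2/10) + 10^(81.6/10) + 10^(84.0/10) + 10^(81.3/10) = 4.699e+09.
L_total = 10·log₁₀(4.699e+09) = 96.72 dB(A).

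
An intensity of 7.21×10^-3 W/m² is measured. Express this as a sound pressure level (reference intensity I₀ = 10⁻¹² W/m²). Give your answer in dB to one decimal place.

L = 10·log₁₀(I/I₀) = 10·log₁₀(7.21×10^-3/10⁻¹²) = 10·log₁₀(7.21×10^9).
L = 10·(0.8579 + 9) = 98.58 dB.

98.6 dB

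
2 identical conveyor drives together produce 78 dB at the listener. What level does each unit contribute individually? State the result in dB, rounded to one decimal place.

75.0 dB

2 equal contributions raise the level by 10·log₁₀ 2 = 3.010 dB, so each unit alone gives 78 − 3.010.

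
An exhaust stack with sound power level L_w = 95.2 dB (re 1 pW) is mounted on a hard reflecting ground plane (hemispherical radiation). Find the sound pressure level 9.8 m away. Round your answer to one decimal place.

Free-field hemispherical radiation: L_p = L_w − 10·log₁₀(2π·r²), r = 9.8 m.
2π·r² = 603.4 m², 10·log₁₀ of that is 27.806 dB.
L_p = 95.2 − 27.806 = 67.39 dB.

67.4 dB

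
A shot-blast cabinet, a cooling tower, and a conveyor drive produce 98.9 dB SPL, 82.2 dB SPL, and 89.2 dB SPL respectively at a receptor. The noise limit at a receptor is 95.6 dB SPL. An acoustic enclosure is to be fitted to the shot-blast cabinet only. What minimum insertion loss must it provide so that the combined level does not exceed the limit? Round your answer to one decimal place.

4.7 dB

Everything except the shot-blast cabinet sums to 10^(82.2/10) + 10^(89.2/10) = 9.977e+08 in linear terms, 89.99 dB SPL.
The limit corresponds to 10^(95.6/10) = 3.631e+09; subtracting the fixed part leaves 2.633e+09 for the shot-blast cabinet, i.e. 94.20 dB SPL.
So the shot-blast cabinet must be reduced from 98.9 to 94.20 dB SPL: IL = 4.70 dB.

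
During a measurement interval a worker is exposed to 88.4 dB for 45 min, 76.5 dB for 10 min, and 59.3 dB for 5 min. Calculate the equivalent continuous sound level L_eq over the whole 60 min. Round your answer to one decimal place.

87.2 dB

The energy average is taken in the linear domain: L_eq = 10·log₁₀[(Σ tᵢ·10^(Lᵢ/10))/T], T = 60 min.
Σ tᵢ·10^(Lᵢ/10) = 45·10^(88.4/10) + 10·10^(76.5/10) + 5·10^(59.3/10) = 3.158e+10.
L_eq = 10·log₁₀(3.158e+10/60) = 87.21 dB.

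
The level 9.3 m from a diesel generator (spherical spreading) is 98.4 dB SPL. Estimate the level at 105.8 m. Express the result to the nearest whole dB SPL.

77 dB SPL

Spherical spreading from a point source gives a 20·log₁₀(r₂/r₁) drop.
L₂ = 98.4 − 20·log₁₀(105.8/9.3) = 98.4 − 21.120 = 77.28 dB SPL.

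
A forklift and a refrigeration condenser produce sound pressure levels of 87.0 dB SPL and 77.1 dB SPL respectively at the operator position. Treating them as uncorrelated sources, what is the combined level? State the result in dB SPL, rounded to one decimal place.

87.4 dB SPL

For uncorrelated sources the intensities add, so convert each level to linear form, sum, and take 10·log₁₀ of the total.
Σ 10^(L/10) = 10^(87.0/10) + 10^(77.1/10) = 5.525e+08.
L_total = 10·log₁₀(5.525e+08) = 87.42 dB SPL.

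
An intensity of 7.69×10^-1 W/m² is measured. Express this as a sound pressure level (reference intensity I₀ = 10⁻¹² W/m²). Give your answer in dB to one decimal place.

118.9 dB

Dividing by I₀ shifts the exponent by 12: I/I₀ = 7.69×10^11.
L = 10·(0.8859 + 11) = 118.86 dB.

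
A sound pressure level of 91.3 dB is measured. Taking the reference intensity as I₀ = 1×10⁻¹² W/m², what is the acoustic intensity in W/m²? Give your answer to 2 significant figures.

0.0013 W/m²

L = 10·log₁₀(I/I₀) ⇒ I = I₀·10^(L/10) = 10⁻¹² × 10^9.13.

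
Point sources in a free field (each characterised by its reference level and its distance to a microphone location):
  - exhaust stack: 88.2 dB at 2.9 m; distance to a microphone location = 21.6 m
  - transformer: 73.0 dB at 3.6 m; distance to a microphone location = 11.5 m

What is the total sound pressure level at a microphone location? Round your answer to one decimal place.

Propagate each source to the receiver with L = L_ref − 20·log₁₀(r/r_ref), then add intensities.
exhaust stack: 88.2 − 20·log₁₀(21.6/2.9) = 88.2 − 17.44 = 70.76 dB.
transformer: 73.0 − 20·log₁₀(11.5/3.6) = 73.0 − 10.09 = 62.91 dB.
Σ 10^(L/10) = 1.386e+07 → L_total = 10·log₁₀(1.386e+07) = 71.42 dB.

71.4 dB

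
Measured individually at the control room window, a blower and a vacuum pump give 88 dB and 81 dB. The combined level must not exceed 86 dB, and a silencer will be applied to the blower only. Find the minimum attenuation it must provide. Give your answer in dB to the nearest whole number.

Everything except the blower sums to 10^(81/10) = 1.259e+08 in linear terms, 81.00 dB.
To meet 86 dB overall, the treated blower may contribute at most 10^(86/10) − 1.259e+08 = 2.722e+08, i.e. 84.35 dB.
So the blower must be reduced from 88 to 84.35 dB: IL = 3.65 dB.

4 dB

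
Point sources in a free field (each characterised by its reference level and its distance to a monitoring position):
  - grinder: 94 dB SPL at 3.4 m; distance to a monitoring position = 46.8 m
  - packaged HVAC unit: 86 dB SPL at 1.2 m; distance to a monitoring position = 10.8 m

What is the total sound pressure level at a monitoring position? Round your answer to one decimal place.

72.6 dB SPL

First find each source's level at the receiver (point-source: −20·log₁₀(r/r_ref)), then combine on an intensity basis.
grinder: 94 − 20·log₁₀(46.8/3.4) = 94 − 22.78 = 71.22 dB SPL.
packaged HVAC unit: 86 − 20·log₁₀(10.8/1.2) = 86 − 19.08 = 66.92 dB SPL.
Σ 10^(L/10) = 1.817e+07 → L_total = 10·log₁₀(1.817e+07) = 72.59 dB SPL.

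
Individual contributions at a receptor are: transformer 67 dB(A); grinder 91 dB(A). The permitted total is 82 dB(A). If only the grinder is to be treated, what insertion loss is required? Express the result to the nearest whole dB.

9 dB

Fixed contribution from the other source: Σ 10^(L/10) = 10^(67/10) = 5.012e+06 (67.00 dB(A)).
To meet 82 dB(A) overall, the treated grinder may contribute at most 10^(82/10) − 5.012e+06 = 1.535e+08, i.e. 81.86 dB(A).
So the grinder must be reduced from 91 to 81.86 dB(A): IL = 9.14 dB.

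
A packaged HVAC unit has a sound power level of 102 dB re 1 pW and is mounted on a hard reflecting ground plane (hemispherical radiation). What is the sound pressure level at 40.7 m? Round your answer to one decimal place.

The power spreads over a hemisphere of area 2π·r², so L_p = L_w − 10·log₁₀(2π·r²).
2π·r² = 1.041e+04 m², 10·log₁₀ of that is 40.174 dB.
L_p = 102 − 40.174 = 61.83 dB.

61.8 dB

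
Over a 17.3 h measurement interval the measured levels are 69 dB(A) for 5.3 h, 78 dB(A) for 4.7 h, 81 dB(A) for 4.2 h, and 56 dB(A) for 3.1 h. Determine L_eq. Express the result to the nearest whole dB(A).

77 dB(A)

The energy average is taken in the linear domain: L_eq = 10·log₁₀[(Σ tᵢ·10^(Lᵢ/10))/T], T = 17.3 h.
Σ tᵢ·10^(Lᵢ/10) = 5.3·10^(69/10) + 4.7·10^(78/10) + 4.2·10^(81/10) + 3.1·10^(56/10) = 8.686e+08.
L_eq = 10·log₁₀(8.686e+08/17.3) = 77.01 dB(A).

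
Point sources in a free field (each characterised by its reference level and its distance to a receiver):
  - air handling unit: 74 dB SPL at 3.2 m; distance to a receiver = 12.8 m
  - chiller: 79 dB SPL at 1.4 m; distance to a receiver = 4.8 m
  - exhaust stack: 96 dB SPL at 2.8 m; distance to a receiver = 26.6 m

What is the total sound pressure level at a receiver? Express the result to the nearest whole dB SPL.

First find each source's level at the receiver (point-source: −20·log₁₀(r/r_ref)), then combine on an intensity basis.
air handling unit: 74 − 20·log₁₀(12.8/3.2) = 74 − 12.04 = 61.96 dB SPL.
chiller: 79 − 20·log₁₀(4.8/1.4) = 79 − 10.70 = 68.30 dB SPL.
exhaust stack: 96 − 20·log₁₀(26.6/2.8) = 96 − 19.55 = 76.45 dB SPL.
Σ 10^(L/10) = 5.244e+07 → L_total = 10·log₁₀(5.244e+07) = 77.20 dB SPL.

77 dB SPL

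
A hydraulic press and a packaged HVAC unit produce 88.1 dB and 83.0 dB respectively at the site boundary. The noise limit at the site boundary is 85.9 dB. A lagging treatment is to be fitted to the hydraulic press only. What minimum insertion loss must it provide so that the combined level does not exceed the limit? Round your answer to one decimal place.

5.3 dB

The untreated sources together contribute 10^(83.0/10) = 1.995e+08, i.e. 83.00 dB.
The limit corresponds to 10^(85.9/10) = 3.890e+08; subtracting the fixed part leaves 1.895e+08 for the hydraulic press, i.e. 82.78 dB.
Required insertion loss = 88.1 − 82.78 = 5.32 dB.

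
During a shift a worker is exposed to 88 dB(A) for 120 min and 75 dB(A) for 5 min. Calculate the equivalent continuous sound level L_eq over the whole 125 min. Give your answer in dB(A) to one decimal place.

Weight each interval's intensity by its duration and average over T = 125 min:
Σ tᵢ·10^(Lᵢ/10) = 120·10^(88/10) + 5·10^(75/10) = 7.587e+10.
L_eq = 10·log₁₀(7.587e+10/125) = 87.83 dB(A).

87.8 dB(A)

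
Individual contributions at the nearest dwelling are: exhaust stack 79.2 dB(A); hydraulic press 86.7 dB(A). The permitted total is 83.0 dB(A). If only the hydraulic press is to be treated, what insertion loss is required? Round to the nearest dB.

6 dB

Everything except the hydraulic press sums to 10^(79.2/10) = 8.318e+07 in linear terms, 79.20 dB(A).
To meet 83.0 dB(A) overall, the treated hydraulic press may contribute at most 10^(83.0/10) − 8.318e+07 = 1.163e+08, i.e. 80.66 dB(A).
So the hydraulic press must be reduced from 86.7 to 80.66 dB(A): IL = 6.04 dB.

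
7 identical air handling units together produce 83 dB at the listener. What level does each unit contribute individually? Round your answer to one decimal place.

7 equal contributions raise the level by 10·log₁₀ 7 = 8.451 dB, so each unit alone gives 83 − 8.451.

74.5 dB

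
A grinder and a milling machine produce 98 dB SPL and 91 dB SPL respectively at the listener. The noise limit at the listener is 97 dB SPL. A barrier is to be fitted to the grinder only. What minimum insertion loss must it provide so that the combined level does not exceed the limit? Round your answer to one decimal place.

2.3 dB

The untreated sources together contribute 10^(91/10) = 1.259e+09, i.e. 91.00 dB SPL.
To meet 97 dB SPL overall, the treated grinder may contribute at most 10^(97/10) − 1.259e+09 = 3.753e+09, i.e. 95.74 dB SPL.
So the grinder must be reduced from 98 to 95.74 dB SPL: IL = 2.26 dB.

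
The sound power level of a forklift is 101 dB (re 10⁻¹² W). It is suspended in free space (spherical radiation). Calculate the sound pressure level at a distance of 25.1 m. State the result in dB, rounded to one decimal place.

62.0 dB

The power spreads over a sphere of area 4π·r², so L_p = L_w − 10·log₁₀(4π·r²).
4π·r² = 7917 m², 10·log₁₀ of that is 38.986 dB.
L_p = 101 − 38.986 = 62.01 dB.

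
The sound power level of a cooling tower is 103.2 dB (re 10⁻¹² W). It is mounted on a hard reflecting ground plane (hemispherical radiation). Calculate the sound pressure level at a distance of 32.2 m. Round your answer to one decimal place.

65.1 dB

Free-field hemispherical radiation: L_p = L_w − 10·log₁₀(2π·r²), r = 32.2 m.
2π·r² = 6515 m², 10·log₁₀ of that is 38.139 dB.
L_p = 103.2 − 38.139 = 65.06 dB.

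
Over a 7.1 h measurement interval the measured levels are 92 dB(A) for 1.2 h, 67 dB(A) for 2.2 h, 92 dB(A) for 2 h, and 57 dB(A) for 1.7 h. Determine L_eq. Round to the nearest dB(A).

L_eq = 10·log₁₀[(1/T)·Σ tᵢ·10^(Lᵢ/10)] with T = 7.1 h.
Σ tᵢ·10^(Lᵢ/10) = 1.2·10^(92/10) + 2.2·10^(67/10) + 2·10^(92/10) + 1.7·10^(57/10) = 5.084e+09.
L_eq = 10·log₁₀(5.084e+09/7.1) = 88.55 dB(A).

89 dB(A)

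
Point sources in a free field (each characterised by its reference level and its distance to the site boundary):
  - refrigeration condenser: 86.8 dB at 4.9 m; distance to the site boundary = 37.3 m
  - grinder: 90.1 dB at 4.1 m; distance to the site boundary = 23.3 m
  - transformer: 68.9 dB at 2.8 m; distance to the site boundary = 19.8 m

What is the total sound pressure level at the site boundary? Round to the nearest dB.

First find each source's level at the receiver (point-source: −20·log₁₀(r/r_ref)), then combine on an intensity basis.
refrigeration condenser: 86.8 − 20·log₁₀(37.3/4.9) = 86.8 − 17.63 = 69.17 dB.
grinder: 90.1 − 20·log₁₀(23.3/4.1) = 90.1 − 15.09 = 75.01 dB.
transformer: 68.9 − 20·log₁₀(19.8/2.8) = 68.9 − 16.99 = 51.91 dB.
Σ 10^(L/10) = 4.010e+07 → L_total = 10·log₁₀(4.010e+07) = 76.03 dB.

76 dB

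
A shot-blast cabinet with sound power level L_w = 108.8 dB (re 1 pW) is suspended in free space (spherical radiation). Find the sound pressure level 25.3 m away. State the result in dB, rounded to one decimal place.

Free-field spherical radiation: L_p = L_w − 10·log₁₀(4π·r²), r = 25.3 m.
4π·r² = 8044 m², 10·log₁₀ of that is 39.055 dB.
L_p = 108.8 − 39.055 = 69.75 dB.

69.7 dB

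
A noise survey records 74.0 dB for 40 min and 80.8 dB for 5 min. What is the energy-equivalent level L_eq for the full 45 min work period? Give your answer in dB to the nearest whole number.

Weight each interval's intensity by its duration and average over T = 45 min:
Σ tᵢ·10^(Lᵢ/10) = 40·10^(74.0/10) + 5·10^(80.8/10) = 1.606e+09.
L_eq = 10·log₁₀(1.606e+09/45) = 75.53 dB.

76 dB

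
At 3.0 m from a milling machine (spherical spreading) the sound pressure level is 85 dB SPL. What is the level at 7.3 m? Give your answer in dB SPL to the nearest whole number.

For a point source, L₂ = L₁ − 20·log₁₀(r₂/r₁).
L₂ = 85 − 20·log₁₀(7.3/3.0) = 85 − 7.724 = 77.28 dB SPL.

77 dB SPL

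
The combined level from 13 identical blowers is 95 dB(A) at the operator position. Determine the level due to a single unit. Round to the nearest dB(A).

For N identical incoherent sources L_total = L₁ + 10·log₁₀ N, so L₁ = 95 − 10·log₁₀(13) = 95 − 11.139.

84 dB(A)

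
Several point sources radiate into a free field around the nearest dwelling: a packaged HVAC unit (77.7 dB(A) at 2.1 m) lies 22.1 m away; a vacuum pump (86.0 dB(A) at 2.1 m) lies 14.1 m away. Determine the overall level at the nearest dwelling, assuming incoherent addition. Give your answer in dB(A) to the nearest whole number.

First find each source's level at the receiver (point-source: −20·log₁₀(r/r_ref)), then combine on an intensity basis.
packaged HVAC unit: 77.7 − 20·log₁₀(22.1/2.1) = 77.7 − 20.44 = 57.26 dB(A).
vacuum pump: 86.0 − 20·log₁₀(14.1/2.1) = 86.0 − 16.54 = 69.46 dB(A).
Σ 10^(L/10) = 9.362e+06 → L_total = 10·log₁₀(9.362e+06) = 69.71 dB(A).

70 dB(A)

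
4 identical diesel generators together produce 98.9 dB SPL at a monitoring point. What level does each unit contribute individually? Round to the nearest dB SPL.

93 dB SPL

Dividing the total intensity by 4 lowers the level by 10·log₁₀ 4 = 6.021 dB: L₁ = 98.9 − 6.021.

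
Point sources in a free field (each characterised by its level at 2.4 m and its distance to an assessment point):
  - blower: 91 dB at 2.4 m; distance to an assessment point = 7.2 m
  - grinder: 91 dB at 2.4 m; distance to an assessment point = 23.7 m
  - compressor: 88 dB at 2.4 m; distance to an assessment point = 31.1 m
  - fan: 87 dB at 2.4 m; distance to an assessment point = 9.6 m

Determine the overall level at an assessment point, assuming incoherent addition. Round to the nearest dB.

Apply inverse-square spreading to bring every level to the receiver, then sum 10^(L/10).
blower: 91 − 20·log₁₀(7.2/2.4) = 91 − 9.54 = 81.46 dB.
grinder: 91 − 20·log₁₀(23.7/2.4) = 91 − 19.89 = 71.11 dB.
compressor: 88 − 20·log₁₀(31.1/2.4) = 88 − 22.25 = 65.75 dB.
fan: 87 − 20·log₁₀(9.6/2.4) = 87 − 12.04 = 74.96 dB.
Σ 10^(L/10) = 1.879e+08 → L_total = 10·log₁₀(1.879e+08) = 82.74 dB.

83 dB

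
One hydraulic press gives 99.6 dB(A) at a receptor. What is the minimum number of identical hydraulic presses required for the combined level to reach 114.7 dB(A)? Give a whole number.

33

The shortfall is 114.7 − 99.6 = 15.1 dB, and N units add 10·log₁₀ N, so need 10·log₁₀ N ≥ 15.1.
N ≥ 10^(15.1/10) = 32.359, so N = 33.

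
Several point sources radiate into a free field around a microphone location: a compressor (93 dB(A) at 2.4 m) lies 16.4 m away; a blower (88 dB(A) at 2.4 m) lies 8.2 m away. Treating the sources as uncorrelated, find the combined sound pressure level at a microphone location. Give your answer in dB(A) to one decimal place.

First find each source's level at the receiver (point-source: −20·log₁₀(r/r_ref)), then combine on an intensity basis.
compressor: 93 − 20·log₁₀(16.4/2.4) = 93 − 16.69 = 76.31 dB(A).
blower: 88 − 20·log₁₀(8.2/2.4) = 88 − 10.67 = 77.33 dB(A).
Σ 10^(L/10) = 9.678e+07 → L_total = 10·log₁₀(9.678e+07) = 79.86 dB(A).

79.9 dB(A)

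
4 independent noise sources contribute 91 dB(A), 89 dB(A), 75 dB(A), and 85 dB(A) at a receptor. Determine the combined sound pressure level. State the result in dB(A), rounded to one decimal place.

Incoherent sources combine by intensity addition: L_total = 10·log₁₀(Σ 10^(L_i/10)).
Σ 10^(L/10) = 10^(91/10) + 10^(89/10) + 10^(75/10) + 10^(85/10) = 2.401e+09.
L_total = 10·log₁₀(2.401e+09) = 93.80 dB(A).

93.8 dB(A)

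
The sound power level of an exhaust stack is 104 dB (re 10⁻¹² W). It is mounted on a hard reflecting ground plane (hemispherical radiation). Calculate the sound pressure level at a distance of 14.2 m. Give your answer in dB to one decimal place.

73.0 dB

The power spreads over a hemisphere of area 2π·r², so L_p = L_w − 10·log₁₀(2π·r²).
2π·r² = 1267 m², 10·log₁₀ of that is 31.028 dB.
L_p = 104 − 31.028 = 72.97 dB.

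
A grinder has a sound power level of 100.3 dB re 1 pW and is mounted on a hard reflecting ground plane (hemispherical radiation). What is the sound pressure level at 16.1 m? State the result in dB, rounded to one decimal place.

Free-field hemispherical radiation: L_p = L_w − 10·log₁₀(2π·r²), r = 16.1 m.
2π·r² = 1629 m², 10·log₁₀ of that is 32.118 dB.
L_p = 100.3 − 32.118 = 68.18 dB.

68.2 dB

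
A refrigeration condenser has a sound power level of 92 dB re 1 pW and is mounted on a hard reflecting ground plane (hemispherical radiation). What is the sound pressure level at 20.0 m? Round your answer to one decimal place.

The power spreads over a hemisphere of area 2π·r², so L_p = L_w − 10·log₁₀(2π·r²).
2π·r² = 2513 m², 10·log₁₀ of that is 34.002 dB.
L_p = 92 − 34.002 = 58.00 dB.

58.0 dB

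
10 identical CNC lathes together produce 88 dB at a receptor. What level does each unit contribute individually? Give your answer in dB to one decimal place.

78.0 dB

10 equal contributions raise the level by 10·log₁₀ 10 = 10.000 dB, so each unit alone gives 88 − 10.000.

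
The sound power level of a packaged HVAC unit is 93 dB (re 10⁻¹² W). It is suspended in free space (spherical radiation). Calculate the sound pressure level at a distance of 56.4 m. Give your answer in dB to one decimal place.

The power spreads over a sphere of area 4π·r², so L_p = L_w − 10·log₁₀(4π·r²).
4π·r² = 3.997e+04 m², 10·log₁₀ of that is 46.018 dB.
L_p = 93 − 46.018 = 46.98 dB.

47.0 dB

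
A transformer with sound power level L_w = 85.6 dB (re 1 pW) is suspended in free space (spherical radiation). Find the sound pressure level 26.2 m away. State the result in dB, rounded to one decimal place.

46.2 dB

The power spreads over a sphere of area 4π·r², so L_p = L_w − 10·log₁₀(4π·r²).
4π·r² = 8626 m², 10·log₁₀ of that is 39.358 dB.
L_p = 85.6 − 39.358 = 46.24 dB.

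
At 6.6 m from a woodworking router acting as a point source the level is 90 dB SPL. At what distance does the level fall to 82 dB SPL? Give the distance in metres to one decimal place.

16.6 m

Point-source spreading drops the level by 20·log₁₀(r₂/r₁); inverting, r₂/r₁ = 10^(ΔL/20).
r₂ = 6.6·10^((90−82)/20) = 6.6·10^(8.0/20) = 16.58 m.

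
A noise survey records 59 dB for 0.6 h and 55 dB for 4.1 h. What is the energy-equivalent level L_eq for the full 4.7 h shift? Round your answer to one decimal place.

55.8 dB

L_eq = 10·log₁₀[(1/T)·Σ tᵢ·10^(Lᵢ/10)] with T = 4.7 h.
Σ tᵢ·10^(Lᵢ/10) = 0.6·10^(59/10) + 4.1·10^(55/10) = 1.773e+06.
L_eq = 10·log₁₀(1.773e+06/4.7) = 55.77 dB.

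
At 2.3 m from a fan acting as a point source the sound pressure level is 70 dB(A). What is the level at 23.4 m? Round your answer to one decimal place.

49.9 dB(A)

Spherical spreading from a point source gives a 20·log₁₀(r₂/r₁) drop.
L₂ = 70 − 20·log₁₀(23.4/2.3) = 70 − 20.150 = 49.85 dB(A).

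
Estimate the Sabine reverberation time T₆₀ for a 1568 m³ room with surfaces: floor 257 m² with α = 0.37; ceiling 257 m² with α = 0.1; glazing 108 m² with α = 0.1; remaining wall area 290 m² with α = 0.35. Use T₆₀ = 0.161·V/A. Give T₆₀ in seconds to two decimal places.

Total absorption A = 257·0.37 + 257·0.1 + 108·0.1 + 290·0.35 = 233.09 m² sabins.
T₆₀ = 0.161·V/A = 0.161·1568/233.09 = 1.083 s.

1.08 s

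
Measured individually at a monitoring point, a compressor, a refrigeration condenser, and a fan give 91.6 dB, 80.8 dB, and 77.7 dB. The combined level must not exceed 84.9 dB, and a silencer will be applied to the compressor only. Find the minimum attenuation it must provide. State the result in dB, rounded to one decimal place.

The untreated sources together contribute 10^(80.8/10) + 10^(77.7/10) = 1.791e+08, i.e. 82.53 dB.
To meet 84.9 dB overall, the treated compressor may contribute at most 10^(84.9/10) − 1.791e+08 = 1.299e+08, i.e. 81.14 dB.
Required insertion loss = 91.6 − 81.14 = 10.46 dB.

10.5 dB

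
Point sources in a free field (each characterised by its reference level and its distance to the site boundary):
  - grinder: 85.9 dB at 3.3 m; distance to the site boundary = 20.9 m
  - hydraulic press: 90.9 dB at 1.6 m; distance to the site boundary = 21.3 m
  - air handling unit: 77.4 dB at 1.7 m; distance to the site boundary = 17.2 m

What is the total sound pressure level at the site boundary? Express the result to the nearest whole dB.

72 dB

Apply inverse-square spreading to bring every level to the receiver, then sum 10^(L/10).
grinder: 85.9 − 20·log₁₀(20.9/3.3) = 85.9 − 16.03 = 69.87 dB.
hydraulic press: 90.9 − 20·log₁₀(21.3/1.6) = 90.9 − 22.49 = 68.41 dB.
air handling unit: 77.4 − 20·log₁₀(17.2/1.7) = 77.4 − 20.10 = 57.30 dB.
Σ 10^(L/10) = 1.718e+07 → L_total = 10·log₁₀(1.718e+07) = 72.35 dB.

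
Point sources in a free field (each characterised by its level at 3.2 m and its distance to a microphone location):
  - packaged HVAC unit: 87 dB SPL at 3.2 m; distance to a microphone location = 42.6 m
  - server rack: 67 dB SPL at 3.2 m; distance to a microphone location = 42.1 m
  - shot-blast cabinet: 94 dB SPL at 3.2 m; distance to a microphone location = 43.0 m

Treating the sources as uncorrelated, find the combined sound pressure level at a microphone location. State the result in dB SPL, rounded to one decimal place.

72.2 dB SPL

Propagate each source to the receiver with L = L_ref − 20·log₁₀(r/r_ref), then add intensities.
packaged HVAC unit: 87 − 20·log₁₀(42.6/3.2) = 87 − 22.49 = 64.51 dB SPL.
server rack: 67 − 20·log₁₀(42.1/3.2) = 67 − 22.38 = 44.62 dB SPL.
shot-blast cabinet: 94 − 20·log₁₀(43.0/3.2) = 94 − 22.57 = 71.43 dB SPL.
Σ 10^(L/10) = 1.677e+07 → L_total = 10·log₁₀(1.677e+07) = 72.24 dB SPL.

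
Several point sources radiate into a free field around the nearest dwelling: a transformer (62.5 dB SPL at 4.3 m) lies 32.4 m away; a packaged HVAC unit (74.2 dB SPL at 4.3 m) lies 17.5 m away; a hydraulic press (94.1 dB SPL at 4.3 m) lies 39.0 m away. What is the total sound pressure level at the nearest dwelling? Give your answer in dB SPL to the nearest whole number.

First find each source's level at the receiver (point-source: −20·log₁₀(r/r_ref)), then combine on an intensity basis.
transformer: 62.5 − 20·log₁₀(32.4/4.3) = 62.5 − 17.54 = 44.96 dB SPL.
packaged HVAC unit: 74.2 − 20·log₁₀(17.5/4.3) = 74.2 − 12.19 = 62.01 dB SPL.
hydraulic press: 94.1 − 20·log₁₀(39.0/4.3) = 94.1 − 19.15 = 74.95 dB SPL.
Σ 10^(L/10) = 3.287e+07 → L_total = 10·log₁₀(3.287e+07) = 75.17 dB SPL.

75 dB SPL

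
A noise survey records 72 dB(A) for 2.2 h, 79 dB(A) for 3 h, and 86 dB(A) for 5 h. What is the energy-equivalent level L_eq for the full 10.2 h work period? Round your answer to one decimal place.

L_eq = 10·log₁₀[(1/T)·Σ tᵢ·10^(Lᵢ/10)] with T = 10.2 h.
Σ tᵢ·10^(Lᵢ/10) = 2.2·10^(72/10) + 3·10^(79/10) + 5·10^(86/10) = 2.264e+09.
L_eq = 10·log₁₀(2.264e+09/10.2) = 83.46 dB(A).

83.5 dB(A)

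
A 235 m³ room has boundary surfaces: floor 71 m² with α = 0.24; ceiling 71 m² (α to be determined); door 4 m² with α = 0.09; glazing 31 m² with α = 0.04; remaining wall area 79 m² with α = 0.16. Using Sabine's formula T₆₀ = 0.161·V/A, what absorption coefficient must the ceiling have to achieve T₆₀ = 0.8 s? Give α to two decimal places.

Required total absorption A = 0.161·235/0.8 = 47.29 m².
Absorption from the other surfaces = 71·0.24 + 4·0.09 + 31·0.04 + 79·0.16 = 31.28 m², so the ceiling must supply 16.01 m² over 71 m².
α = 16.01/71 = 0.226.

0.23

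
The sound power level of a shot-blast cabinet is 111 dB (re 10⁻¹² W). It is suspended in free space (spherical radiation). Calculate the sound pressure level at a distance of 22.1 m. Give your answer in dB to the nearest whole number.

73 dB

The power spreads over a sphere of area 4π·r², so L_p = L_w − 10·log₁₀(4π·r²).
4π·r² = 6138 m², 10·log₁₀ of that is 37.880 dB.
L_p = 111 − 37.880 = 73.12 dB.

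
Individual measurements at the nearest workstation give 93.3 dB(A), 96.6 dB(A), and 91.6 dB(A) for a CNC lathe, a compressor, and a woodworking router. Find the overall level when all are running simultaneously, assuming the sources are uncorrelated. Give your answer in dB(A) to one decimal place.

99.1 dB(A)

Incoherent sources combine by intensity addition: L_total = 10·log₁₀(Σ 10^(L_i/10)).
Σ 10^(L/10) = 10^(93.3/10) + 10^(96.6/10) + 10^(91.6/10) = 8.154e+09.
L_total = 10·log₁₀(8.154e+09) = 99.11 dB(A).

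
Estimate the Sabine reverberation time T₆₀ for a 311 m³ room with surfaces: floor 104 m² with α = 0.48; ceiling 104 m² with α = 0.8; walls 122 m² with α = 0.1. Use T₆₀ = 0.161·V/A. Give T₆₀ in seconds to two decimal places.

A = Σ Sᵢαᵢ = 104·0.48 + 104·0.8 + 122·0.1 = 145.32 m².
T₆₀ = 0.161 × 311 / 145.32 = 0.345 s.

0.34 s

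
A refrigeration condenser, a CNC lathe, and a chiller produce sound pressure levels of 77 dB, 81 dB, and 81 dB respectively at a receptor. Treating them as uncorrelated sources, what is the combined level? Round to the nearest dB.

85 dB

For uncorrelated sources the intensities add, so convert each level to linear form, sum, and take 10·log₁₀ of the total.
Σ 10^(L/10) = 10^(77/10) + 10^(81/10) + 10^(81/10) = 3.019e+08.
L_total = 10·log₁₀(3.019e+08) = 84.80 dB.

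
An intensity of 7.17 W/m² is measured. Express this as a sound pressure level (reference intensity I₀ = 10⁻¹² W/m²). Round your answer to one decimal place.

128.6 dB

L = 10·log₁₀(I/I₀) = 10·log₁₀(7.17/10⁻¹²) = 10·log₁₀(7.17×10^12).
L = 10·(0.8555 + 12) = 128.56 dB.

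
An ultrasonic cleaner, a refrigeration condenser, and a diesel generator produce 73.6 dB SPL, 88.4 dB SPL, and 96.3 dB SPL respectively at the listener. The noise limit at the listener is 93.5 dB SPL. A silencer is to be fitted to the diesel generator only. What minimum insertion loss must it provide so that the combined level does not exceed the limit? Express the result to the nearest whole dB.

Fixed contribution from the other sources: Σ 10^(L/10) = 10^(73.6/10) + 10^(88.4/10) = 7.147e+08 (88.54 dB SPL).
To meet 93.5 dB SPL overall, the treated diesel generator may contribute at most 10^(93.5/10) − 7.147e+08 = 1.524e+09, i.e. 91.83 dB SPL.
So the diesel generator must be reduced from 96.3 to 91.83 dB SPL: IL = 4.47 dB.

4 dB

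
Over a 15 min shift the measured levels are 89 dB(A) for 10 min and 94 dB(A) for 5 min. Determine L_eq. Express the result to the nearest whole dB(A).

The energy average is taken in the linear domain: L_eq = 10·log₁₀[(Σ tᵢ·10^(Lᵢ/10))/T], T = 15 min.
Σ tᵢ·10^(Lᵢ/10) = 10·10^(89/10) + 5·10^(94/10) = 2.050e+10.
L_eq = 10·log₁₀(2.050e+10/15) = 91.36 dB(A).

91 dB(A)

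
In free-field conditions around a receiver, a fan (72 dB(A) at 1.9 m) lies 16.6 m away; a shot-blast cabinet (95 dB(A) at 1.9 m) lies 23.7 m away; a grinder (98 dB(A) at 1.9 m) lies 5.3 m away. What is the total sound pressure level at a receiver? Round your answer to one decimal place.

89.2 dB(A)

First find each source's level at the receiver (point-source: −20·log₁₀(r/r_ref)), then combine on an intensity basis.
fan: 72 − 20·log₁₀(16.6/1.9) = 72 − 18.83 = 53.17 dB(A).
shot-blast cabinet: 95 − 20·log₁₀(23.7/1.9) = 95 − 21.92 = 73.08 dB(A).
grinder: 98 − 20·log₁₀(5.3/1.9) = 98 − 8.91 = 89.09 dB(A).
Σ 10^(L/10) = 8.314e+08 → L_total = 10·log₁₀(8.314e+08) = 89.20 dB(A).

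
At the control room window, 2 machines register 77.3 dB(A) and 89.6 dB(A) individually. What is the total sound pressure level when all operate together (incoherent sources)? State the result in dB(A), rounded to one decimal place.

For uncorrelated sources the intensities add, so convert each level to linear form, sum, and take 10·log₁₀ of the total.
Σ 10^(L/10) = 10^(77.3/10) + 10^(89.6/10) = 9.657e+08.
L_total = 10·log₁₀(9.657e+08) = 89.85 dB(A).

89.8 dB(A)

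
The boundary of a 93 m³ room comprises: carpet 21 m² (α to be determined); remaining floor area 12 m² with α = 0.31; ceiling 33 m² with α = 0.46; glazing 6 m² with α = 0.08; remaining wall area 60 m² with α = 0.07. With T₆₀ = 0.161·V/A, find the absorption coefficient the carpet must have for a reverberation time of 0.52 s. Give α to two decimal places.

Required total absorption A = 0.161·93/0.52 = 28.79 m².
Absorption from the other surfaces = 12·0.31 + 33·0.46 + 6·0.08 + 60·0.07 = 23.58 m², so the carpet must supply 5.21 m² over 21 m².
α = 5.21/21 = 0.248.

0.25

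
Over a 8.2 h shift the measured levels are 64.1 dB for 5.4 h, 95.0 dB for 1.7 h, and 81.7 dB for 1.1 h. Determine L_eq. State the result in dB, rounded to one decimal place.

88.3 dB

The energy average is taken in the linear domain: L_eq = 10·log₁₀[(Σ tᵢ·10^(Lᵢ/10))/T], T = 8.2 h.
Σ tᵢ·10^(Lᵢ/10) = 5.4·10^(64.1/10) + 1.7·10^(95.0/10) + 1.1·10^(81.7/10) = 5.552e+09.
L_eq = 10·log₁₀(5.552e+09/8.2) = 88.31 dB.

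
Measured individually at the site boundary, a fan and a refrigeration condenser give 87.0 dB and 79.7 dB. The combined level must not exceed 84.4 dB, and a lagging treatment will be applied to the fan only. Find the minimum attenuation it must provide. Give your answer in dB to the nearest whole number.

Fixed contribution from the other source: Σ 10^(L/10) = 10^(79.7/10) = 9.333e+07 (79.70 dB).
The limit corresponds to 10^(84.4/10) = 2.754e+08; subtracting the fixed part leaves 1.821e+08 for the fan, i.e. 82.60 dB.
Required insertion loss = 87.0 − 82.60 = 4.40 dB.

4 dB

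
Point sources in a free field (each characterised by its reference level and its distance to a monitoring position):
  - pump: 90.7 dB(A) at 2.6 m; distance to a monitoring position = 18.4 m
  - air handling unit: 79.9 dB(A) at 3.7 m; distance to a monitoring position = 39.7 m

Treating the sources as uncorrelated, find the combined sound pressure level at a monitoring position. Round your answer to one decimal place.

Propagate each source to the receiver with L = L_ref − 20·log₁₀(r/r_ref), then add intensities.
pump: 90.7 − 20·log₁₀(18.4/2.6) = 90.7 − 17.00 = 73.70 dB(A).
air handling unit: 79.9 − 20·log₁₀(39.7/3.7) = 79.9 − 20.61 = 59.29 dB(A).
Σ 10^(L/10) = 2.431e+07 → L_total = 10·log₁₀(2.431e+07) = 73.86 dB(A).

73.9 dB(A)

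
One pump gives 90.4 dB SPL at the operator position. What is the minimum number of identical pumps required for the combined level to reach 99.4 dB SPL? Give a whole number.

Need L₁ + 10·log₁₀ N ≥ 99.4, i.e. log₁₀ N ≥ 0.90.
N ≥ 10^(9.0/10) = 7.943, so N = 8.

8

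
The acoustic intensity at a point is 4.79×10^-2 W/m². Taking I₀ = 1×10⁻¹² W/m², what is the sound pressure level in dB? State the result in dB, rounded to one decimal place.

106.8 dB

I/I₀ = 4.79×10^-2/10⁻¹² = 4.79×10^10, and L = 10·log₁₀(I/I₀).
L = 10·(0.6803 + 10) = 106.80 dB.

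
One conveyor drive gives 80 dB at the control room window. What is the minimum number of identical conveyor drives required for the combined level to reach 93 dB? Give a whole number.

Need L₁ + 10·log₁₀ N ≥ 93, i.e. log₁₀ N ≥ 1.30.
N ≥ 10^(13.0/10) = 19.953, so N = 20.

20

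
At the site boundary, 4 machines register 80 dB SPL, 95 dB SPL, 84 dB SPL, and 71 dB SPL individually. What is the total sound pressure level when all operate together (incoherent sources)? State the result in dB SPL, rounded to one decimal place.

95.5 dB SPL

For uncorrelated sources the intensities add, so convert each level to linear form, sum, and take 10·log₁₀ of the total.
Σ 10^(L/10) = 10^(80/10) + 10^(95/10) + 10^(84/10) + 10^(71/10) = 3.526e+09.
L_total = 10·log₁₀(3.526e+09) = 95.47 dB SPL.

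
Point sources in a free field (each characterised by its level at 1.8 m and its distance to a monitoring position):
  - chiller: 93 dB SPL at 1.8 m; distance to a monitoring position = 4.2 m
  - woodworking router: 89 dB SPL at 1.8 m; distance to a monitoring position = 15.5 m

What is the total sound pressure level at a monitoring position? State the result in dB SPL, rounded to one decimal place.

Apply inverse-square spreading to bring every level to the receiver, then sum 10^(L/10).
chiller: 93 − 20·log₁₀(4.2/1.8) = 93 − 7.36 = 85.64 dB SPL.
woodworking router: 89 − 20·log₁₀(15.5/1.8) = 89 − 18.70 = 70.30 dB SPL.
Σ 10^(L/10) = 3.772e+08 → L_total = 10·log₁₀(3.772e+08) = 85.77 dB SPL.

85.8 dB SPL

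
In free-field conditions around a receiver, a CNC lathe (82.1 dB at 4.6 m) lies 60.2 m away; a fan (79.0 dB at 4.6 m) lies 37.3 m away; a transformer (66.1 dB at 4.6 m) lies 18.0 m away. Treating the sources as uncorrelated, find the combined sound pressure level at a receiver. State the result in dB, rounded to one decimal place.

Propagate each source to the receiver with L = L_ref − 20·log₁₀(r/r_ref), then add intensities.
CNC lathe: 82.1 − 20·log₁₀(60.2/4.6) = 82.1 − 22.34 = 59.76 dB.
fan: 79.0 − 20·log₁₀(37.3/4.6) = 79.0 − 18.18 = 60.82 dB.
transformer: 66.1 − 20·log₁₀(18.0/4.6) = 66.1 − 11.85 = 54.25 dB.
Σ 10^(L/10) = 2.421e+06 → L_total = 10·log₁₀(2.421e+06) = 63.84 dB.

63.8 dB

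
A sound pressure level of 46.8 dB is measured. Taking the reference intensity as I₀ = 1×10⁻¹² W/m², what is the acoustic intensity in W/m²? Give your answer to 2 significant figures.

4.8e-08 W/m²

L = 10·log₁₀(I/I₀) ⇒ I = I₀·10^(L/10) = 10⁻¹² × 10^4.68.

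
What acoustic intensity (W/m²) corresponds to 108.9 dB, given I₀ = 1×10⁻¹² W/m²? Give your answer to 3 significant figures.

L = 10·log₁₀(I/I₀) ⇒ I = I₀·10^(L/10) = 10⁻¹² × 10^10.89.

0.0776 W/m²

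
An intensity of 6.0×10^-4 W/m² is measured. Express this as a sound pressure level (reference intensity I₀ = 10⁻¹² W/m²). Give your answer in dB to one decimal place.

87.8 dB

L = 10·log₁₀(I/I₀) = 10·log₁₀(6.0×10^-4/10⁻¹²) = 10·log₁₀(6.0×10^8).
L = 10·(0.7782 + 8) = 87.78 dB.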